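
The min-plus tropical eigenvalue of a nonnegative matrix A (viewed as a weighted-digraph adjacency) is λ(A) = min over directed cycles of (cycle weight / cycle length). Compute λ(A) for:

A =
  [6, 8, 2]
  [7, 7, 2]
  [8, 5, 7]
λ(A) = 7/2

Enumerate directed cycles and compute their means (weight / length). Sample:
  cycle 0 → 0: weight = 6, length = 1, mean = 6/1 ≈ 6.000
  cycle 1 → 1: weight = 7, length = 1, mean = 7/1 ≈ 7.000
  cycle 2 → 2: weight = 7, length = 1, mean = 7/1 ≈ 7.000
  cycle 0 → 1 → 0: weight = 15, length = 2, mean = 15/2 ≈ 7.500
  cycle 0 → 2 → 0: weight = 10, length = 2, mean = 10/2 ≈ 5.000
  cycle 1 → 0 → 1: weight = 15, length = 2, mean = 15/2 ≈ 7.500
Minimum mean = 3.500, attained e.g. along the cycle 1 → 2 → 1 with weight 7 and length 2. So λ(A) = 7/2 = 7/2.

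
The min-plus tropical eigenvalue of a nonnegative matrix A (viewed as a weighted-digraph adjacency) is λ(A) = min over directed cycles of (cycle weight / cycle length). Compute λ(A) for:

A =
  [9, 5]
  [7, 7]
λ(A) = 6

Enumerate directed cycles and compute their means (weight / length). Sample:
  cycle 0 → 0: weight = 9, length = 1, mean = 9/1 ≈ 9.000
  cycle 1 → 1: weight = 7, length = 1, mean = 7/1 ≈ 7.000
  cycle 0 → 1 → 0: weight = 12, length = 2, mean = 12/2 ≈ 6.000
  cycle 1 → 0 → 1: weight = 12, length = 2, mean = 12/2 ≈ 6.000
Minimum mean = 6.000, attained e.g. along the cycle 0 → 1 → 0 with weight 12 and length 2. So λ(A) = 12/2 = 6.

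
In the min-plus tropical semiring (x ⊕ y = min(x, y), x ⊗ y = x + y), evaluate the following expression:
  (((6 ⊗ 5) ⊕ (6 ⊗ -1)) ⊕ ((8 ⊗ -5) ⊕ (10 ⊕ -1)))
(((6 ⊗ 5) ⊕ (6 ⊗ -1)) ⊕ ((8 ⊗ -5) ⊕ (10 ⊕ -1))) = -1

Expand innermost to outermost. Recall ⊕ takes the minimum of its arguments and ⊗ takes their sum. Working out the expression (((6 ⊗ 5) ⊕ (6 ⊗ -1)) ⊕ ((8 ⊗ -5) ⊕ (10 ⊕ -1))) gives -1.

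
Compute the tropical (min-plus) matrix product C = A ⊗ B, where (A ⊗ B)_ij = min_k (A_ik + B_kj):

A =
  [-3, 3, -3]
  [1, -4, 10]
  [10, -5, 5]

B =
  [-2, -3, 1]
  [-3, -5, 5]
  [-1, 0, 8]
A ⊗ B =
  [-5, -6, -2]
  [-7, -9, 1]
  [-8, -10, 0]

Apply the min-plus product entry-by-entry:
  C[0][0] = min over k of (A[0][0] + B[0][0] = -3 + -2 = -5, A[0][1] + B[1][0] = 3 + -3 = 0, A[0][2] + B[2][0] = -3 + -1 = -4) = -5 (attained at k = 0)
  C[0][1] = min over k of (A[0][0] + B[0][1] = -3 + -3 = -6, A[0][1] + B[1][1] = 3 + -5 = -2, A[0][2] + B[2][1] = -3 + 0 = -3) = -6 (attained at k = 0)
  C[0][2] = min over k of (A[0][0] + B[0][2] = -3 + 1 = -2, A[0][1] + B[1][2] = 3 + 5 = 8, A[0][2] + B[2][2] = -3 + 8 = 5) = -2 (attained at k = 0)
  C[1][0] = min over k of (A[1][0] + B[0][0] = 1 + -2 = -1, A[1][1] + B[1][0] = -4 + -3 = -7, A[1][2] + B[2][0] = 10 + -1 = 9) = -7 (attained at k = 1)
  C[1][1] = min over k of (A[1][0] + B[0][1] = 1 + -3 = -2, A[1][1] + B[1][1] = -4 + -5 = -9, A[1][2] + B[2][1] = 10 + 0 = 10) = -9 (attained at k = 1)
  C[1][2] = min over k of (A[1][0] + B[0][2] = 1 + 1 = 2, A[1][1] + B[1][2] = -4 + 5 = 1, A[1][2] + B[2][2] = 10 + 8 = 18) = 1 (attained at k = 1)
  C[2][0] = min over k of (A[2][0] + B[0][0] = 10 + -2 = 8, A[2][1] + B[1][0] = -5 + -3 = -8, A[2][2] + B[2][0] = 5 + -1 = 4) = -8 (attained at k = 1)
  C[2][1] = min over k of (A[2][0] + B[0][1] = 10 + -3 = 7, A[2][1] + B[1][1] = -5 + -5 = -10, A[2][2] + B[2][1] = 5 + 0 = 5) = -10 (attained at k = 1)
  C[2][2] = min over k of (A[2][0] + B[0][2] = 10 + 1 = 11, A[2][1] + B[1][2] = -5 + 5 = 0, A[2][2] + B[2][2] = 5 + 8 = 13) = 0 (attained at k = 1)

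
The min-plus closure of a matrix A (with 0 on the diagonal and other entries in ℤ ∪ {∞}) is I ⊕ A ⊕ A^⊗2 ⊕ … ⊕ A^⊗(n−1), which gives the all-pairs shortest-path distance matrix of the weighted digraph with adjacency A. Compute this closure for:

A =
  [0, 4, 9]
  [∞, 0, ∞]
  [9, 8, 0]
Closure =
  [0, 4, 9]
  [∞, 0, ∞]
  [9, 8, 0]

This is the Floyd-Warshall all-pairs shortest-path computation. For each intermediate vertex k = 0, 1, …, 2, update dist[i][j] ← min(dist[i][j], dist[i][k] + dist[k][j]). The final matrix gives, for each (i, j), the minimum total weight of any directed path from i to j (possibly empty when i = j).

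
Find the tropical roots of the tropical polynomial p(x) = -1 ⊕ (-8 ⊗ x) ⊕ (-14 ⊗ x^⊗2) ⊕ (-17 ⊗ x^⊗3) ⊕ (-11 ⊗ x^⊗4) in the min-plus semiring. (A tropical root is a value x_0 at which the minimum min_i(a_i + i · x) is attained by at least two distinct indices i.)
Roots: {-6, 3, 6, 7}

Each tropical root is a break point of the lower envelope of the lines y = a_i + i · x (there are 5 lines, with slopes 0, 1, ..., 4). Only the lines that attain the minimum somewhere contribute to roots; other lines are dominated. Here the surviving (envelope) indices are i = 4, i = 3, i = 2, i = 1, i = 0.
Intersections between consecutive envelope lines give the roots: for adjacent envelope indices i < j the intersection is x = (a_i − a_j) / (j − i). Reading off the sorted break points: {-6, 3, 6, 7}.
Verification: at each break x_0, at least two indices attain the minimum of min_i(a_i + i · x_0).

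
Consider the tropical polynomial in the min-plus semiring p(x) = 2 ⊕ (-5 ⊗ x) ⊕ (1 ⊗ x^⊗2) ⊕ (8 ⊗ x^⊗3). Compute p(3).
p(3) = -2

A tropical monomial a ⊗ x^⊗i evaluates to a + i · x. Evaluating each term at x = 3:
  Term 0 contributes 2 + 0 · 3 = 2
  Term 1 contributes -5 + 1 · 3 = -2
  Term 2 contributes 1 + 2 · 3 = 7
  Term 3 contributes 8 + 3 · 3 = 17
p(3) = ⊕ of these = min[2, -2, 7, 17] = -2.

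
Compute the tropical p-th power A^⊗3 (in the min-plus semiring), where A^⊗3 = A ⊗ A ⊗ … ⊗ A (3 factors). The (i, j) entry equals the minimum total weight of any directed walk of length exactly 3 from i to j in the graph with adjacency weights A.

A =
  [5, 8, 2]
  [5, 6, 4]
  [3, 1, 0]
A^⊗3 =
  [5, 3, 2]
  [7, 5, 4]
  [3, 1, 0]

Each entry (A^⊗3)_ij equals the minimum over all length-3 walks i = v_0 → v_1 → … → v_3 = j of Σ_t A[v_t][v_{t+1}]. For example, for (i, j) = (0, 2) we minimise over 9 possible intermediate vertex sequences; the minimum is 2, attained along the walk 0 → 2 → 2 → 2.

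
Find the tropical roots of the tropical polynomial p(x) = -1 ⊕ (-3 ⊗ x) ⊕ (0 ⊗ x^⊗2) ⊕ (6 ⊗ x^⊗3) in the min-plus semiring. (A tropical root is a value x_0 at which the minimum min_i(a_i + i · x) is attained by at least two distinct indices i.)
Roots: {-6, -3, 2}

Each tropical root is a break point of the lower envelope of the lines y = a_i + i · x (there are 4 lines, with slopes 0, 1, ..., 3). Only the lines that attain the minimum somewhere contribute to roots; other lines are dominated. Here the surviving (envelope) indices are i = 3, i = 2, i = 1, i = 0.
Intersections between consecutive envelope lines give the roots: for adjacent envelope indices i < j the intersection is x = (a_i − a_j) / (j − i). Reading off the sorted break points: {-6, -3, 2}.
Verification: at each break x_0, at least two indices attain the minimum of min_i(a_i + i · x_0).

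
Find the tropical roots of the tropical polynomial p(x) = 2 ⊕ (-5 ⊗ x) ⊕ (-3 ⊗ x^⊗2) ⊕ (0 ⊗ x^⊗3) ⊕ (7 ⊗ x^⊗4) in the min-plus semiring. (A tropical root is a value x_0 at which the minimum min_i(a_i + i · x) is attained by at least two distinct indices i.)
Roots: {-7, -3, -2, 7}

Each tropical root is a break point of the lower envelope of the lines y = a_i + i · x (there are 5 lines, with slopes 0, 1, ..., 4). Only the lines that attain the minimum somewhere contribute to roots; other lines are dominated. Here the surviving (envelope) indices are i = 4, i = 3, i = 2, i = 1, i = 0.
Intersections between consecutive envelope lines give the roots: for adjacent envelope indices i < j the intersection is x = (a_i − a_j) / (j − i). Reading off the sorted break points: {-7, -3, -2, 7}.
Verification: at each break x_0, at least two indices attain the minimum of min_i(a_i + i · x_0).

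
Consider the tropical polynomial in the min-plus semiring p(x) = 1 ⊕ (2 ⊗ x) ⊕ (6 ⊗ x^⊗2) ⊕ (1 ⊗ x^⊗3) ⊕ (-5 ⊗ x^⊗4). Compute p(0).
p(0) = -5

A tropical monomial a ⊗ x^⊗i evaluates to a + i · x. Evaluating each term at x = 0:
  Term 0 contributes 1 + 0 · 0 = 1
  Term 1 contributes 2 + 1 · 0 = 2
  Term 2 contributes 6 + 2 · 0 = 6
  Term 3 contributes 1 + 3 · 0 = 1
  Term 4 contributes -5 + 4 · 0 = -5
p(0) = ⊕ of these = min[1, 2, 6, 1, -5] = -5.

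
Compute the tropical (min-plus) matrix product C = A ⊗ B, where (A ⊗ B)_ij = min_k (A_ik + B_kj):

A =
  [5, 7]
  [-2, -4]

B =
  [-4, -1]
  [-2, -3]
A ⊗ B =
  [1, 4]
  [-6, -7]

Apply the min-plus product entry-by-entry:
  C[0][0] = min over k of (A[0][0] + B[0][0] = 5 + -4 = 1, A[0][1] + B[1][0] = 7 + -2 = 5) = 1 (attained at k = 0)
  C[0][1] = min over k of (A[0][0] + B[0][1] = 5 + -1 = 4, A[0][1] + B[1][1] = 7 + -3 = 4) = 4 (attained at k = 0)
  C[1][0] = min over k of (A[1][0] + B[0][0] = -2 + -4 = -6, A[1][1] + B[1][0] = -4 + -2 = -6) = -6 (attained at k = 0)
  C[1][1] = min over k of (A[1][0] + B[0][1] = -2 + -1 = -3, A[1][1] + B[1][1] = -4 + -3 = -7) = -7 (attained at k = 1)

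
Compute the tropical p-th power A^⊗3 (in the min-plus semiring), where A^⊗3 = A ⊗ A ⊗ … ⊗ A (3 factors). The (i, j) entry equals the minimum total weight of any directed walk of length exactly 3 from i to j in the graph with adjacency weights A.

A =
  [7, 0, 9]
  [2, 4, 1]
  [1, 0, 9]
A^⊗3 =
  [2, 1, 5]
  [3, 2, 2]
  [2, 1, 2]

Each entry (A^⊗3)_ij equals the minimum over all length-3 walks i = v_0 → v_1 → … → v_3 = j of Σ_t A[v_t][v_{t+1}]. For example, for (i, j) = (0, 2) we minimise over 9 possible intermediate vertex sequences; the minimum is 5, attained along the walk 0 → 1 → 1 → 2.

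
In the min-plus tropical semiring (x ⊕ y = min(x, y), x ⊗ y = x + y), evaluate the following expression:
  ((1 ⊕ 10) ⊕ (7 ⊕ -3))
((1 ⊕ 10) ⊕ (7 ⊕ -3)) = -3

Expand innermost to outermost. Recall ⊕ takes the minimum of its arguments and ⊗ takes their sum. Working out the expression ((1 ⊕ 10) ⊕ (7 ⊕ -3)) gives -3.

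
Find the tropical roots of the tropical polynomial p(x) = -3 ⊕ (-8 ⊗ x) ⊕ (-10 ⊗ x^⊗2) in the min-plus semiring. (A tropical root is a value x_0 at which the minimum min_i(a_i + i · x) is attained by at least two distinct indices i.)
Roots: {2, 5}

Each tropical root is a break point of the lower envelope of the lines y = a_i + i · x (there are 3 lines, with slopes 0, 1, ..., 2). Only the lines that attain the minimum somewhere contribute to roots; other lines are dominated. Here the surviving (envelope) indices are i = 2, i = 1, i = 0.
Intersections between consecutive envelope lines give the roots: for adjacent envelope indices i < j the intersection is x = (a_i − a_j) / (j − i). Reading off the sorted break points: {2, 5}.
Verification: at each break x_0, at least two indices attain the minimum of min_i(a_i + i · x_0).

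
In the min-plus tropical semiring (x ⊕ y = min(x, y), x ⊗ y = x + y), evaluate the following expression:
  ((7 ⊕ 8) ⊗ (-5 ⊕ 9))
((7 ⊕ 8) ⊗ (-5 ⊕ 9)) = 2

Expand innermost to outermost. Recall ⊕ takes the minimum of its arguments and ⊗ takes their sum. Working out the expression ((7 ⊕ 8) ⊗ (-5 ⊕ 9)) gives 2.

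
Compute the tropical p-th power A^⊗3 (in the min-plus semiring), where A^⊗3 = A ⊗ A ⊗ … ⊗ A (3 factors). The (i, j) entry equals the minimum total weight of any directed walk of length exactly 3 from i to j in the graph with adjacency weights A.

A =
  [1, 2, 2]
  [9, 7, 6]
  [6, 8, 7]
A^⊗3 =
  [3, 4, 4]
  [11, 12, 12]
  [8, 9, 9]

Each entry (A^⊗3)_ij equals the minimum over all length-3 walks i = v_0 → v_1 → … → v_3 = j of Σ_t A[v_t][v_{t+1}]. For example, for (i, j) = (0, 2) we minimise over 9 possible intermediate vertex sequences; the minimum is 4, attained along the walk 0 → 0 → 0 → 2.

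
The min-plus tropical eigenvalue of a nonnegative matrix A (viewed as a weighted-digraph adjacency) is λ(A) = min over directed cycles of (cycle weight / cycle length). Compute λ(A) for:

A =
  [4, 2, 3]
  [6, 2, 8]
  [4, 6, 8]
λ(A) = 2

Enumerate directed cycles and compute their means (weight / length). Sample:
  cycle 0 → 0: weight = 4, length = 1, mean = 4/1 ≈ 4.000
  cycle 1 → 1: weight = 2, length = 1, mean = 2/1 ≈ 2.000
  cycle 2 → 2: weight = 8, length = 1, mean = 8/1 ≈ 8.000
  cycle 0 → 1 → 0: weight = 8, length = 2, mean = 8/2 ≈ 4.000
  cycle 0 → 2 → 0: weight = 7, length = 2, mean = 7/2 ≈ 3.500
  cycle 1 → 0 → 1: weight = 8, length = 2, mean = 8/2 ≈ 4.000
Minimum mean = 2.000, attained e.g. along the cycle 1 → 1 with weight 2 and length 1. So λ(A) = 2/1 = 2.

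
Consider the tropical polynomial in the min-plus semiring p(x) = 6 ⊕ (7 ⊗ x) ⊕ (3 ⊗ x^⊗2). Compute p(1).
p(1) = 5

A tropical monomial a ⊗ x^⊗i evaluates to a + i · x. Evaluating each term at x = 1:
  Term 0 contributes 6 + 0 · 1 = 6
  Term 1 contributes 7 + 1 · 1 = 8
  Term 2 contributes 3 + 2 · 1 = 5
p(1) = ⊕ of these = min[6, 8, 5] = 5.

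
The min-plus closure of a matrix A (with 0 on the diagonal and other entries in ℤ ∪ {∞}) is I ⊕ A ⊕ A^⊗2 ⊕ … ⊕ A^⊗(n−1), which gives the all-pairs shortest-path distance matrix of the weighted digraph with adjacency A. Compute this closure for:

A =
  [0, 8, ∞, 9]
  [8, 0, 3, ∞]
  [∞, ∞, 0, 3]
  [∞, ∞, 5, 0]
Closure =
  [0, 8, 11, 9]
  [8, 0, 3, 6]
  [∞, ∞, 0, 3]
  [∞, ∞, 5, 0]

This is the Floyd-Warshall all-pairs shortest-path computation. For each intermediate vertex k = 0, 1, …, 3, update dist[i][j] ← min(dist[i][j], dist[i][k] + dist[k][j]). The final matrix gives, for each (i, j), the minimum total weight of any directed path from i to j (possibly empty when i = j).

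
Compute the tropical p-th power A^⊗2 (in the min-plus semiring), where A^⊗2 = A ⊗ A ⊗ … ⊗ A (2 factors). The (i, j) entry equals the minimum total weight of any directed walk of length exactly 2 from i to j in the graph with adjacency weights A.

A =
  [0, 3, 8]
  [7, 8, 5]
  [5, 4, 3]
A^⊗2 =
  [0, 3, 8]
  [7, 9, 8]
  [5, 7, 6]

Each entry (A^⊗2)_ij equals the minimum over all length-2 walks i = v_0 → v_1 → … → v_2 = j of Σ_t A[v_t][v_{t+1}]. For example, for (i, j) = (0, 2) we minimise over 3 possible intermediate vertex sequences; the minimum is 8, attained along the walk 0 → 0 → 2.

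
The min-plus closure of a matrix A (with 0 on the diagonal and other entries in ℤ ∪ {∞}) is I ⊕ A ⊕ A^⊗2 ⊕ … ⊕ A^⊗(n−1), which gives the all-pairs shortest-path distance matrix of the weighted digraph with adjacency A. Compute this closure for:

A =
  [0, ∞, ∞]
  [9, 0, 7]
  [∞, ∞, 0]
Closure =
  [0, ∞, ∞]
  [9, 0, 7]
  [∞, ∞, 0]

This is the Floyd-Warshall all-pairs shortest-path computation. For each intermediate vertex k = 0, 1, …, 2, update dist[i][j] ← min(dist[i][j], dist[i][k] + dist[k][j]). The final matrix gives, for each (i, j), the minimum total weight of any directed path from i to j (possibly empty when i = j).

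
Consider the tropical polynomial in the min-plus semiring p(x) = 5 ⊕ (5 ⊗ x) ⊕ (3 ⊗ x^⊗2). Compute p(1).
p(1) = 5

A tropical monomial a ⊗ x^⊗i evaluates to a + i · x. Evaluating each term at x = 1:
  Term 0 contributes 5 + 0 · 1 = 5
  Term 1 contributes 5 + 1 · 1 = 6
  Term 2 contributes 3 + 2 · 1 = 5
p(1) = ⊕ of these = min[5, 6, 5] = 5.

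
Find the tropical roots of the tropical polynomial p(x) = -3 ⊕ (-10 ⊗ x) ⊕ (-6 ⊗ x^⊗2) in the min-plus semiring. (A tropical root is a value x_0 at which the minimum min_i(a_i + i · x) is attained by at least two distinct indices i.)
Roots: {-4, 7}

Each tropical root is a break point of the lower envelope of the lines y = a_i + i · x (there are 3 lines, with slopes 0, 1, ..., 2). Only the lines that attain the minimum somewhere contribute to roots; other lines are dominated. Here the surviving (envelope) indices are i = 2, i = 1, i = 0.
Intersections between consecutive envelope lines give the roots: for adjacent envelope indices i < j the intersection is x = (a_i − a_j) / (j − i). Reading off the sorted break points: {-4, 7}.
Verification: at each break x_0, at least two indices attain the minimum of min_i(a_i + i · x_0).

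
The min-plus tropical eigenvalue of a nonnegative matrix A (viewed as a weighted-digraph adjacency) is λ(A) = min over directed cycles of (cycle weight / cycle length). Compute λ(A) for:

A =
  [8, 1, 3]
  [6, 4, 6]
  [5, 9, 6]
λ(A) = 7/2

Enumerate directed cycles and compute their means (weight / length). Sample:
  cycle 0 → 0: weight = 8, length = 1, mean = 8/1 ≈ 8.000
  cycle 1 → 1: weight = 4, length = 1, mean = 4/1 ≈ 4.000
  cycle 2 → 2: weight = 6, length = 1, mean = 6/1 ≈ 6.000
  cycle 0 → 1 → 0: weight = 7, length = 2, mean = 7/2 ≈ 3.500
  cycle 0 → 2 → 0: weight = 8, length = 2, mean = 8/2 ≈ 4.000
  cycle 1 → 0 → 1: weight = 7, length = 2, mean = 7/2 ≈ 3.500
Minimum mean = 3.500, attained e.g. along the cycle 0 → 1 → 0 with weight 7 and length 2. So λ(A) = 7/2 = 7/2.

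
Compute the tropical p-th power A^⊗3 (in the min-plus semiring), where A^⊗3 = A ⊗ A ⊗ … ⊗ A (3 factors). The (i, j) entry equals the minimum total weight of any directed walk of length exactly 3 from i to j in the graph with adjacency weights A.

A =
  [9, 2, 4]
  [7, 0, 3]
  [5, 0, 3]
A^⊗3 =
  [9, 2, 5]
  [7, 0, 3]
  [7, 0, 3]

Each entry (A^⊗3)_ij equals the minimum over all length-3 walks i = v_0 → v_1 → … → v_3 = j of Σ_t A[v_t][v_{t+1}]. For example, for (i, j) = (0, 2) we minimise over 9 possible intermediate vertex sequences; the minimum is 5, attained along the walk 0 → 1 → 1 → 2.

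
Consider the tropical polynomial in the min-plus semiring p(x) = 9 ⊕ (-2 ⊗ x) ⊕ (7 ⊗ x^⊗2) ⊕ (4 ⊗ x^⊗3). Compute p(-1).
p(-1) = -3

A tropical monomial a ⊗ x^⊗i evaluates to a + i · x. Evaluating each term at x = -1:
  Term 0 contributes 9 + 0 · -1 = 9
  Term 1 contributes -2 + 1 · -1 = -3
  Term 2 contributes 7 + 2 · -1 = 5
  Term 3 contributes 4 + 3 · -1 = 1
p(-1) = ⊕ of these = min[9, -3, 5, 1] = -3.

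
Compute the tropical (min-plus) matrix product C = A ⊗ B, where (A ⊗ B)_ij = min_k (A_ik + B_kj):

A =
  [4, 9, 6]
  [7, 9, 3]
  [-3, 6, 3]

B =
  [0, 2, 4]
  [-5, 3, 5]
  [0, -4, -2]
A ⊗ B =
  [4, 2, 4]
  [3, -1, 1]
  [-3, -1, 1]

Apply the min-plus product entry-by-entry:
  C[0][0] = min over k of (A[0][0] + B[0][0] = 4 + 0 = 4, A[0][1] + B[1][0] = 9 + -5 = 4, A[0][2] + B[2][0] = 6 + 0 = 6) = 4 (attained at k = 0)
  C[0][1] = min over k of (A[0][0] + B[0][1] = 4 + 2 = 6, A[0][1] + B[1][1] = 9 + 3 = 12, A[0][2] + B[2][1] = 6 + -4 = 2) = 2 (attained at k = 2)
  C[0][2] = min over k of (A[0][0] + B[0][2] = 4 + 4 = 8, A[0][1] + B[1][2] = 9 + 5 = 14, A[0][2] + B[2][2] = 6 + -2 = 4) = 4 (attained at k = 2)
  C[1][0] = min over k of (A[1][0] + B[0][0] = 7 + 0 = 7, A[1][1] + B[1][0] = 9 + -5 = 4, A[1][2] + B[2][0] = 3 + 0 = 3) = 3 (attained at k = 2)
  C[1][1] = min over k of (A[1][0] + B[0][1] = 7 + 2 = 9, A[1][1] + B[1][1] = 9 + 3 = 12, A[1][2] + B[2][1] = 3 + -4 = -1) = -1 (attained at k = 2)
  C[1][2] = min over k of (A[1][0] + B[0][2] = 7 + 4 = 11, A[1][1] + B[1][2] = 9 + 5 = 14, A[1][2] + B[2][2] = 3 + -2 = 1) = 1 (attained at k = 2)
  C[2][0] = min over k of (A[2][0] + B[0][0] = -3 + 0 = -3, A[2][1] + B[1][0] = 6 + -5 = 1, A[2][2] + B[2][0] = 3 + 0 = 3) = -3 (attained at k = 0)
  C[2][1] = min over k of (A[2][0] + B[0][1] = -3 + 2 = -1, A[2][1] + B[1][1] = 6 + 3 = 9, A[2][2] + B[2][1] = 3 + -4 = -1) = -1 (attained at k = 0)
  C[2][2] = min over k of (A[2][0] + B[0][2] = -3 + 4 = 1, A[2][1] + B[1][2] = 6 + 5 = 11, A[2][2] + B[2][2] = 3 + -2 = 1) = 1 (attained at k = 0)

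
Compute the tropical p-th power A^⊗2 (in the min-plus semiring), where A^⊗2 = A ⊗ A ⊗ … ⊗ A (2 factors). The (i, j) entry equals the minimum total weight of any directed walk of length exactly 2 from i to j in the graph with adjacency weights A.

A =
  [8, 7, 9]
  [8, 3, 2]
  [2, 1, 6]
A^⊗2 =
  [11, 10, 9]
  [4, 3, 5]
  [8, 4, 3]

Each entry (A^⊗2)_ij equals the minimum over all length-2 walks i = v_0 → v_1 → … → v_2 = j of Σ_t A[v_t][v_{t+1}]. For example, for (i, j) = (0, 2) we minimise over 3 possible intermediate vertex sequences; the minimum is 9, attained along the walk 0 → 1 → 2.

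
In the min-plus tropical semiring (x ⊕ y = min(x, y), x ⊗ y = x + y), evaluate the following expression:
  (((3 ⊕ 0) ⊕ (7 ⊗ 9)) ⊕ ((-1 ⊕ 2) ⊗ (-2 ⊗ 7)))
(((3 ⊕ 0) ⊕ (7 ⊗ 9)) ⊕ ((-1 ⊕ 2) ⊗ (-2 ⊗ 7))) = 0

Expand innermost to outermost. Recall ⊕ takes the minimum of its arguments and ⊗ takes their sum. Working out the expression (((3 ⊕ 0) ⊕ (7 ⊗ 9)) ⊕ ((-1 ⊕ 2) ⊗ (-2 ⊗ 7))) gives 0.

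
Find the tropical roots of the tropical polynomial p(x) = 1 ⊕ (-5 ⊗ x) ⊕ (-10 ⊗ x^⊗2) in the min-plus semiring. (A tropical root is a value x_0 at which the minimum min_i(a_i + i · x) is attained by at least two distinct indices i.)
Roots: {5, 6}

Each tropical root is a break point of the lower envelope of the lines y = a_i + i · x (there are 3 lines, with slopes 0, 1, ..., 2). Only the lines that attain the minimum somewhere contribute to roots; other lines are dominated. Here the surviving (envelope) indices are i = 2, i = 1, i = 0.
Intersections between consecutive envelope lines give the roots: for adjacent envelope indices i < j the intersection is x = (a_i − a_j) / (j − i). Reading off the sorted break points: {5, 6}.
Verification: at each break x_0, at least two indices attain the minimum of min_i(a_i + i · x_0).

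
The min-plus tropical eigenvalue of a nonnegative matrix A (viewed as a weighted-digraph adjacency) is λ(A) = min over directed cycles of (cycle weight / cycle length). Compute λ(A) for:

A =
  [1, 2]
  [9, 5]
λ(A) = 1

Enumerate directed cycles and compute their means (weight / length). Sample:
  cycle 0 → 0: weight = 1, length = 1, mean = 1/1 ≈ 1.000
  cycle 1 → 1: weight = 5, length = 1, mean = 5/1 ≈ 5.000
  cycle 0 → 1 → 0: weight = 11, length = 2, mean = 11/2 ≈ 5.500
  cycle 1 → 0 → 1: weight = 11, length = 2, mean = 11/2 ≈ 5.500
Minimum mean = 1.000, attained e.g. along the cycle 0 → 0 with weight 1 and length 1. So λ(A) = 1/1 = 1.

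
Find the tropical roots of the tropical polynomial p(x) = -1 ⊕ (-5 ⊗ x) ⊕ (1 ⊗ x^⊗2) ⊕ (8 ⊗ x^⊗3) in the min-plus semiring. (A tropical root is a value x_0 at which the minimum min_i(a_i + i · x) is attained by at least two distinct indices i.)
Roots: {-7, -6, 4}

Each tropical root is a break point of the lower envelope of the lines y = a_i + i · x (there are 4 lines, with slopes 0, 1, ..., 3). Only the lines that attain the minimum somewhere contribute to roots; other lines are dominated. Here the surviving (envelope) indices are i = 3, i = 2, i = 1, i = 0.
Intersections between consecutive envelope lines give the roots: for adjacent envelope indices i < j the intersection is x = (a_i − a_j) / (j − i). Reading off the sorted break points: {-7, -6, 4}.
Verification: at each break x_0, at least two indices attain the minimum of min_i(a_i + i · x_0).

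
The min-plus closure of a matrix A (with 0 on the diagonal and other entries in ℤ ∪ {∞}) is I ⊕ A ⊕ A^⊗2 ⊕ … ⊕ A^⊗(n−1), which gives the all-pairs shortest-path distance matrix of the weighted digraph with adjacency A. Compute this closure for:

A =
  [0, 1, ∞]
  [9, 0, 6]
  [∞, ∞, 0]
Closure =
  [0, 1, 7]
  [9, 0, 6]
  [∞, ∞, 0]

This is the Floyd-Warshall all-pairs shortest-path computation. For each intermediate vertex k = 0, 1, …, 2, update dist[i][j] ← min(dist[i][j], dist[i][k] + dist[k][j]). The final matrix gives, for each (i, j), the minimum total weight of any directed path from i to j (possibly empty when i = j).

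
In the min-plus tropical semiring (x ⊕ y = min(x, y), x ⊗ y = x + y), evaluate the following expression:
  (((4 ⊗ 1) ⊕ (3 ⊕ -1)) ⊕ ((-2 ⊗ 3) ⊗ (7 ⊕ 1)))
(((4 ⊗ 1) ⊕ (3 ⊕ -1)) ⊕ ((-2 ⊗ 3) ⊗ (7 ⊕ 1))) = -1

Expand innermost to outermost. Recall ⊕ takes the minimum of its arguments and ⊗ takes their sum. Working out the expression (((4 ⊗ 1) ⊕ (3 ⊕ -1)) ⊕ ((-2 ⊗ 3) ⊗ (7 ⊕ 1))) gives -1.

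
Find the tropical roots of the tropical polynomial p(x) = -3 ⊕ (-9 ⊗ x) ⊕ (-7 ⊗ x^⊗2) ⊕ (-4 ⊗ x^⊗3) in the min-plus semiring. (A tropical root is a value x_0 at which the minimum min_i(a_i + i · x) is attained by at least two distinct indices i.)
Roots: {-3, -2, 6}

Each tropical root is a break point of the lower envelope of the lines y = a_i + i · x (there are 4 lines, with slopes 0, 1, ..., 3). Only the lines that attain the minimum somewhere contribute to roots; other lines are dominated. Here the surviving (envelope) indices are i = 3, i = 2, i = 1, i = 0.
Intersections between consecutive envelope lines give the roots: for adjacent envelope indices i < j the intersection is x = (a_i − a_j) / (j − i). Reading off the sorted break points: {-3, -2, 6}.
Verification: at each break x_0, at least two indices attain the minimum of min_i(a_i + i · x_0).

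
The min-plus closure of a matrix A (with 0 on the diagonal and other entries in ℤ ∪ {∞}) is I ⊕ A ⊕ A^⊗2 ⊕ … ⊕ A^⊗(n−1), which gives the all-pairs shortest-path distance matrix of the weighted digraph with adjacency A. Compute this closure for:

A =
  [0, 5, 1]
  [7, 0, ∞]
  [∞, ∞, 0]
Closure =
  [0, 5, 1]
  [7, 0, 8]
  [∞, ∞, 0]

This is the Floyd-Warshall all-pairs shortest-path computation. For each intermediate vertex k = 0, 1, …, 2, update dist[i][j] ← min(dist[i][j], dist[i][k] + dist[k][j]). The final matrix gives, for each (i, j), the minimum total weight of any directed path from i to j (possibly empty when i = j).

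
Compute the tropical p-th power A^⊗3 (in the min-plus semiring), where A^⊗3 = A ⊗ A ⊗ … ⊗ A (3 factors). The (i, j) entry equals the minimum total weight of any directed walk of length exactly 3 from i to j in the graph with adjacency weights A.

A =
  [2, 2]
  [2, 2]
A^⊗3 =
  [6, 6]
  [6, 6]

Each entry (A^⊗3)_ij equals the minimum over all length-3 walks i = v_0 → v_1 → … → v_3 = j of Σ_t A[v_t][v_{t+1}]. For example, for (i, j) = (0, 1) we minimise over 4 possible intermediate vertex sequences; the minimum is 6, attained along the walk 0 → 0 → 0 → 1.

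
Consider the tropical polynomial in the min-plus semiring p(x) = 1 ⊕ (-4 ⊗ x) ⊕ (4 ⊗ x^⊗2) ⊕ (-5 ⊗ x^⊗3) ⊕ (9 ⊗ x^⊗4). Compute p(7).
p(7) = 1

A tropical monomial a ⊗ x^⊗i evaluates to a + i · x. Evaluating each term at x = 7:
  Term 0 contributes 1 + 0 · 7 = 1
  Term 1 contributes -4 + 1 · 7 = 3
  Term 2 contributes 4 + 2 · 7 = 18
  Term 3 contributes -5 + 3 · 7 = 16
  Term 4 contributes 9 + 4 · 7 = 37
p(7) = ⊕ of these = min[1, 3, 18, 16, 37] = 1.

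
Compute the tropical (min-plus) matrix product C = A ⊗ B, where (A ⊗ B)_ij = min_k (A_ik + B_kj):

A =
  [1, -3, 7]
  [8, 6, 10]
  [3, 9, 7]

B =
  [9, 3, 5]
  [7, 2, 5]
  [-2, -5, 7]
A ⊗ B =
  [4, -1, 2]
  [8, 5, 11]
  [5, 2, 8]

Apply the min-plus product entry-by-entry:
  C[0][0] = min over k of (A[0][0] + B[0][0] = 1 + 9 = 10, A[0][1] + B[1][0] = -3 + 7 = 4, A[0][2] + B[2][0] = 7 + -2 = 5) = 4 (attained at k = 1)
  C[0][1] = min over k of (A[0][0] + B[0][1] = 1 + 3 = 4, A[0][1] + B[1][1] = -3 + 2 = -1, A[0][2] + B[2][1] = 7 + -5 = 2) = -1 (attained at k = 1)
  C[0][2] = min over k of (A[0][0] + B[0][2] = 1 + 5 = 6, A[0][1] + B[1][2] = -3 + 5 = 2, A[0][2] + B[2][2] = 7 + 7 = 14) = 2 (attained at k = 1)
  C[1][0] = min over k of (A[1][0] + B[0][0] = 8 + 9 = 17, A[1][1] + B[1][0] = 6 + 7 = 13, A[1][2] + B[2][0] = 10 + -2 = 8) = 8 (attained at k = 2)
  C[1][1] = min over k of (A[1][0] + B[0][1] = 8 + 3 = 11, A[1][1] + B[1][1] = 6 + 2 = 8, A[1][2] + B[2][1] = 10 + -5 = 5) = 5 (attained at k = 2)
  C[1][2] = min over k of (A[1][0] + B[0][2] = 8 + 5 = 13, A[1][1] + B[1][2] = 6 + 5 = 11, A[1][2] + B[2][2] = 10 + 7 = 17) = 11 (attained at k = 1)
  C[2][0] = min over k of (A[2][0] + B[0][0] = 3 + 9 = 12, A[2][1] + B[1][0] = 9 + 7 = 16, A[2][2] + B[2][0] = 7 + -2 = 5) = 5 (attained at k = 2)
  C[2][1] = min over k of (A[2][0] + B[0][1] = 3 + 3 = 6, A[2][1] + B[1][1] = 9 + 2 = 11, A[2][2] + B[2][1] = 7 + -5 = 2) = 2 (attained at k = 2)
  C[2][2] = min over k of (A[2][0] + B[0][2] = 3 + 5 = 8, A[2][1] + B[1][2] = 9 + 5 = 14, A[2][2] + B[2][2] = 7 + 7 = 14) = 8 (attained at k = 0)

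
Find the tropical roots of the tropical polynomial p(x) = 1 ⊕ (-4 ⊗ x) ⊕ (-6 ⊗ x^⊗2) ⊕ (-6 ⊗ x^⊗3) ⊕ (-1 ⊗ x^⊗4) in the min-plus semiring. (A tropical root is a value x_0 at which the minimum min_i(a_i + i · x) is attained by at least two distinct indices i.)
Roots: {-5, 0, 2, 5}

Each tropical root is a break point of the lower envelope of the lines y = a_i + i · x (there are 5 lines, with slopes 0, 1, ..., 4). Only the lines that attain the minimum somewhere contribute to roots; other lines are dominated. Here the surviving (envelope) indices are i = 4, i = 3, i = 2, i = 1, i = 0.
Intersections between consecutive envelope lines give the roots: for adjacent envelope indices i < j the intersection is x = (a_i − a_j) / (j − i). Reading off the sorted break points: {-5, 0, 2, 5}.
Verification: at each break x_0, at least two indices attain the minimum of min_i(a_i + i · x_0).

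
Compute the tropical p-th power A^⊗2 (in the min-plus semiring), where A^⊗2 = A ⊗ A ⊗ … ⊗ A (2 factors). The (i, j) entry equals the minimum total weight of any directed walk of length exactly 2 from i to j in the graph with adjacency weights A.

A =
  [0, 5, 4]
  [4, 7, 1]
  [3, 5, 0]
A^⊗2 =
  [0, 5, 4]
  [4, 6, 1]
  [3, 5, 0]

Each entry (A^⊗2)_ij equals the minimum over all length-2 walks i = v_0 → v_1 → … → v_2 = j of Σ_t A[v_t][v_{t+1}]. For example, for (i, j) = (0, 2) we minimise over 3 possible intermediate vertex sequences; the minimum is 4, attained along the walk 0 → 0 → 2.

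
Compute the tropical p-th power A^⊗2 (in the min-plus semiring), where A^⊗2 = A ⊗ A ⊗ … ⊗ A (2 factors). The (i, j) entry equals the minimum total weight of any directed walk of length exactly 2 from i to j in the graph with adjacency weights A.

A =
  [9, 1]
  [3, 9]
A^⊗2 =
  [4, 10]
  [12, 4]

Each entry (A^⊗2)_ij equals the minimum over all length-2 walks i = v_0 → v_1 → … → v_2 = j of Σ_t A[v_t][v_{t+1}]. For example, for (i, j) = (0, 1) we minimise over 2 possible intermediate vertex sequences; the minimum is 10, attained along the walk 0 → 0 → 1.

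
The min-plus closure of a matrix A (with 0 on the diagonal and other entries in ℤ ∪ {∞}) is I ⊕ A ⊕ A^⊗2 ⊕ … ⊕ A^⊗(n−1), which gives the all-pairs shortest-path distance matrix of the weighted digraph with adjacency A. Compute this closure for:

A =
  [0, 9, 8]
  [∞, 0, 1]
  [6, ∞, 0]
Closure =
  [0, 9, 8]
  [7, 0, 1]
  [6, 15, 0]

This is the Floyd-Warshall all-pairs shortest-path computation. For each intermediate vertex k = 0, 1, …, 2, update dist[i][j] ← min(dist[i][j], dist[i][k] + dist[k][j]). The final matrix gives, for each (i, j), the minimum total weight of any directed path from i to j (possibly empty when i = j).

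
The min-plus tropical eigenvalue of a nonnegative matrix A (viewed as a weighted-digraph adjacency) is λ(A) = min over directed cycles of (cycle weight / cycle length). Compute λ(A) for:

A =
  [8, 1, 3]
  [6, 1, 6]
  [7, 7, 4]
λ(A) = 1

Enumerate directed cycles and compute their means (weight / length). Sample:
  cycle 0 → 0: weight = 8, length = 1, mean = 8/1 ≈ 8.000
  cycle 1 → 1: weight = 1, length = 1, mean = 1/1 ≈ 1.000
  cycle 2 → 2: weight = 4, length = 1, mean = 4/1 ≈ 4.000
  cycle 0 → 1 → 0: weight = 7, length = 2, mean = 7/2 ≈ 3.500
  cycle 0 → 2 → 0: weight = 10, length = 2, mean = 10/2 ≈ 5.000
  cycle 1 → 0 → 1: weight = 7, length = 2, mean = 7/2 ≈ 3.500
Minimum mean = 1.000, attained e.g. along the cycle 1 → 1 with weight 1 and length 1. So λ(A) = 1/1 = 1.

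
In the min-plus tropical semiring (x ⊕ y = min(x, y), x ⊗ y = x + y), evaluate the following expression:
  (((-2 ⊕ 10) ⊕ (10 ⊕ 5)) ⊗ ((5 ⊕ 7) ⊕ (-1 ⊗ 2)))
(((-2 ⊕ 10) ⊕ (10 ⊕ 5)) ⊗ ((5 ⊕ 7) ⊕ (-1 ⊗ 2))) = -1

Expand innermost to outermost. Recall ⊕ takes the minimum of its arguments and ⊗ takes their sum. Working out the expression (((-2 ⊕ 10) ⊕ (10 ⊕ 5)) ⊗ ((5 ⊕ 7) ⊕ (-1 ⊗ 2))) gives -1.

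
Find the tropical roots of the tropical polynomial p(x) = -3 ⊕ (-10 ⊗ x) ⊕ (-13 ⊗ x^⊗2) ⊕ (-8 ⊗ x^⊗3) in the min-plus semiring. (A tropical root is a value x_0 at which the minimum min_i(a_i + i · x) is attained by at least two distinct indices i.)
Roots: {-5, 3, 7}

Each tropical root is a break point of the lower envelope of the lines y = a_i + i · x (there are 4 lines, with slopes 0, 1, ..., 3). Only the lines that attain the minimum somewhere contribute to roots; other lines are dominated. Here the surviving (envelope) indices are i = 3, i = 2, i = 1, i = 0.
Intersections between consecutive envelope lines give the roots: for adjacent envelope indices i < j the intersection is x = (a_i − a_j) / (j − i). Reading off the sorted break points: {-5, 3, 7}.
Verification: at each break x_0, at least two indices attain the minimum of min_i(a_i + i · x_0).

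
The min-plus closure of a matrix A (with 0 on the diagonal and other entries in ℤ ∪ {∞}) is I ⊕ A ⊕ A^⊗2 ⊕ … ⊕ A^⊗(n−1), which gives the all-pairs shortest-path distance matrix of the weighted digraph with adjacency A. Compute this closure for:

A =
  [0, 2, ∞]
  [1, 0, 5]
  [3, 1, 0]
Closure =
  [0, 2, 7]
  [1, 0, 5]
  [2, 1, 0]

This is the Floyd-Warshall all-pairs shortest-path computation. For each intermediate vertex k = 0, 1, …, 2, update dist[i][j] ← min(dist[i][j], dist[i][k] + dist[k][j]). The final matrix gives, for each (i, j), the minimum total weight of any directed path from i to j (possibly empty when i = j).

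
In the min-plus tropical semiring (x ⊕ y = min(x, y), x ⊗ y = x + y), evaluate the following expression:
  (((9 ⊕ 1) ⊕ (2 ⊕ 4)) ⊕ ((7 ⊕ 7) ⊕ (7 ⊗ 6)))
(((9 ⊕ 1) ⊕ (2 ⊕ 4)) ⊕ ((7 ⊕ 7) ⊕ (7 ⊗ 6))) = 1

Expand innermost to outermost. Recall ⊕ takes the minimum of its arguments and ⊗ takes their sum. Working out the expression (((9 ⊕ 1) ⊕ (2 ⊕ 4)) ⊕ ((7 ⊕ 7) ⊕ (7 ⊗ 6))) gives 1.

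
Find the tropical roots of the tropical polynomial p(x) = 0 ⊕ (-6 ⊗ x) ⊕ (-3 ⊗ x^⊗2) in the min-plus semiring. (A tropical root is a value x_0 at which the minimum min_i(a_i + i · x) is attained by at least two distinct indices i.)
Roots: {-3, 6}

Each tropical root is a break point of the lower envelope of the lines y = a_i + i · x (there are 3 lines, with slopes 0, 1, ..., 2). Only the lines that attain the minimum somewhere contribute to roots; other lines are dominated. Here the surviving (envelope) indices are i = 2, i = 1, i = 0.
Intersections between consecutive envelope lines give the roots: for adjacent envelope indices i < j the intersection is x = (a_i − a_j) / (j − i). Reading off the sorted break points: {-3, 6}.
Verification: at each break x_0, at least two indices attain the minimum of min_i(a_i + i · x_0).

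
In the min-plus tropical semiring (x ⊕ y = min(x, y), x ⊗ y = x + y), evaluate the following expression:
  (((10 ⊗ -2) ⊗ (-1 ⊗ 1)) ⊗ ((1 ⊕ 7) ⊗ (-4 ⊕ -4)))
(((10 ⊗ -2) ⊗ (-1 ⊗ 1)) ⊗ ((1 ⊕ 7) ⊗ (-4 ⊕ -4))) = 5

Expand innermost to outermost. Recall ⊕ takes the minimum of its arguments and ⊗ takes their sum. Working out the expression (((10 ⊗ -2) ⊗ (-1 ⊗ 1)) ⊗ ((1 ⊕ 7) ⊗ (-4 ⊕ -4))) gives 5.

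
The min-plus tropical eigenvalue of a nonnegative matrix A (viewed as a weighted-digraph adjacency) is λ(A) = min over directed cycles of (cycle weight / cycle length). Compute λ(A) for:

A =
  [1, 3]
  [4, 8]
λ(A) = 1

Enumerate directed cycles and compute their means (weight / length). Sample:
  cycle 0 → 0: weight = 1, length = 1, mean = 1/1 ≈ 1.000
  cycle 1 → 1: weight = 8, length = 1, mean = 8/1 ≈ 8.000
  cycle 0 → 1 → 0: weight = 7, length = 2, mean = 7/2 ≈ 3.500
  cycle 1 → 0 → 1: weight = 7, length = 2, mean = 7/2 ≈ 3.500
Minimum mean = 1.000, attained e.g. along the cycle 0 → 0 with weight 1 and length 1. So λ(A) = 1/1 = 1.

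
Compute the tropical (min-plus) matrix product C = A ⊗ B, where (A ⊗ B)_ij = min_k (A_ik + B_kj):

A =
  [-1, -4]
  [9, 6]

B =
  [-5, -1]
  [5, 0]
A ⊗ B =
  [-6, -4]
  [4, 6]

Apply the min-plus product entry-by-entry:
  C[0][0] = min over k of (A[0][0] + B[0][0] = -1 + -5 = -6, A[0][1] + B[1][0] = -4 + 5 = 1) = -6 (attained at k = 0)
  C[0][1] = min over k of (A[0][0] + B[0][1] = -1 + -1 = -2, A[0][1] + B[1][1] = -4 + 0 = -4) = -4 (attained at k = 1)
  C[1][0] = min over k of (A[1][0] + B[0][0] = 9 + -5 = 4, A[1][1] + B[1][0] = 6 + 5 = 11) = 4 (attained at k = 0)
  C[1][1] = min over k of (A[1][0] + B[0][1] = 9 + -1 = 8, A[1][1] + B[1][1] = 6 + 0 = 6) = 6 (attained at k = 1)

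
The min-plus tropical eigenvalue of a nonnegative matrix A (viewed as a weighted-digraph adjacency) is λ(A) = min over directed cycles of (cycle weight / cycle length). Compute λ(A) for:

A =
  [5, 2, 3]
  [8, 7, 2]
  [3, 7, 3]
λ(A) = 7/3

Enumerate directed cycles and compute their means (weight / length). Sample:
  cycle 0 → 0: weight = 5, length = 1, mean = 5/1 ≈ 5.000
  cycle 1 → 1: weight = 7, length = 1, mean = 7/1 ≈ 7.000
  cycle 2 → 2: weight = 3, length = 1, mean = 3/1 ≈ 3.000
  cycle 0 → 1 → 0: weight = 10, length = 2, mean = 10/2 ≈ 5.000
  cycle 0 → 2 → 0: weight = 6, length = 2, mean = 6/2 ≈ 3.000
  cycle 1 → 0 → 1: weight = 10, length = 2, mean = 10/2 ≈ 5.000
Minimum mean = 2.333, attained e.g. along the cycle 0 → 1 → 2 → 0 with weight 7 and length 3. So λ(A) = 7/3 = 7/3.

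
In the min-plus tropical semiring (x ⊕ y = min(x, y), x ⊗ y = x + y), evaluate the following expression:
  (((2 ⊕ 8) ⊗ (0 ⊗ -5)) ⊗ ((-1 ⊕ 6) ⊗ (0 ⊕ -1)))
(((2 ⊕ 8) ⊗ (0 ⊗ -5)) ⊗ ((-1 ⊕ 6) ⊗ (0 ⊕ -1))) = -5

Expand innermost to outermost. Recall ⊕ takes the minimum of its arguments and ⊗ takes their sum. Working out the expression (((2 ⊕ 8) ⊗ (0 ⊗ -5)) ⊗ ((-1 ⊕ 6) ⊗ (0 ⊕ -1))) gives -5.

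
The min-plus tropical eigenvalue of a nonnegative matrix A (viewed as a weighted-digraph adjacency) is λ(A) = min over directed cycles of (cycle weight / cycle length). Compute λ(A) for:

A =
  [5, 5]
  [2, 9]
λ(A) = 7/2

Enumerate directed cycles and compute their means (weight / length). Sample:
  cycle 0 → 0: weight = 5, length = 1, mean = 5/1 ≈ 5.000
  cycle 1 → 1: weight = 9, length = 1, mean = 9/1 ≈ 9.000
  cycle 0 → 1 → 0: weight = 7, length = 2, mean = 7/2 ≈ 3.500
  cycle 1 → 0 → 1: weight = 7, length = 2, mean = 7/2 ≈ 3.500
Minimum mean = 3.500, attained e.g. along the cycle 0 → 1 → 0 with weight 7 and length 2. So λ(A) = 7/2 = 7/2.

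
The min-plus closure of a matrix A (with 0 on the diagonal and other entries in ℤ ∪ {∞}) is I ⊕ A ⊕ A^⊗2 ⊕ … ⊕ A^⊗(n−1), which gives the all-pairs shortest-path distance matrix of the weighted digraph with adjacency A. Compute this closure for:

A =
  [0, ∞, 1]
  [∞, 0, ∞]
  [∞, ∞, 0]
Closure =
  [0, ∞, 1]
  [∞, 0, ∞]
  [∞, ∞, 0]

This is the Floyd-Warshall all-pairs shortest-path computation. For each intermediate vertex k = 0, 1, …, 2, update dist[i][j] ← min(dist[i][j], dist[i][k] + dist[k][j]). The final matrix gives, for each (i, j), the minimum total weight of any directed path from i to j (possibly empty when i = j).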